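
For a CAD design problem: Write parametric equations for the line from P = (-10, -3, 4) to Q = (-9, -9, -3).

Direction vector d = Q - P = (-9 + 10, -9 + 3, -3 - 4) = (1, -6, -7)
Parametric form r = P + t·d:
x = -10 + t, y = -3 - 6t, z = 4 - 7t

x = -10 + t, y = -3 - 6t, z = 4 - 7t


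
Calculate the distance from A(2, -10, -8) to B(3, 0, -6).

d = √[(x₂-x₁)² + (y₂-y₁)² + (z₂-z₁)²]
  = √[1² + 10² + 2²]
  = √[1 + 100 + 4]
  = √105
  ≈ 10.25

10.25


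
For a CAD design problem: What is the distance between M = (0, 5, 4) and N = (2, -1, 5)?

d = √[(x₂-x₁)² + (y₂-y₁)² + (z₂-z₁)²]
  = √[2² + (-6)² + 1²]
  = √[4 + 36 + 1]
  = √41
  ≈ 6.403

6.403


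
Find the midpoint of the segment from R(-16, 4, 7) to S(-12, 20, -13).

M = ((x₁+x₂)/2, (y₁+y₂)/2, (z₁+z₂)/2)
  = ((-16 - 12)/2, (4 + 20)/2, (7 - 13)/2)
  = (-28/2, 24/2, -6/2)
  = (-14, 12, -3)

(-14, 12, -3)


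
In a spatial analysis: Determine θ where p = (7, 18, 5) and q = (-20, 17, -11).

p·q = 7·(-20) + 18·17 + 5·(-11) = -140 + 306 - 55 = 111
|p| = √(7² + 18² + 5²) = √398 ≈ 19.95
|q| = √((-20)² + 17² + (-11)²) = √810 ≈ 28.46
cos θ = (p·q)/(|p||q|) = 111/(19.95·28.46) ≈ 0.1955
θ = arccos(0.1955) ≈ 78.73°

78.73°


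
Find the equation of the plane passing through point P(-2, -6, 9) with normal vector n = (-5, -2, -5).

The plane through P with normal n = (a, b, c) satisfies n·(r - P) = 0,
i.e. ax + by + cz = a·x₀ + b·y₀ + c·z₀.
d = (-5)·(-2) + (-2)·(-6) + (-5)·9
  = 10 + 12 - 45
  = -23
Equation: -5x - 2y - 5z = -23

-5x - 2y - 5z = -23


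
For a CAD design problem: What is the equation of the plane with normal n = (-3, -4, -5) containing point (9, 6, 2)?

The plane through P with normal n = (a, b, c) satisfies n·(r - P) = 0,
i.e. ax + by + cz = a·x₀ + b·y₀ + c·z₀.
d = (-3)·9 + (-4)·6 + (-5)·2
  = -27 - 24 - 10
  = -61
Equation: -3x - 4y - 5z = -61

-3x - 4y - 5z = -61


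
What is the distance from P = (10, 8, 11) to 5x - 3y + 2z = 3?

distance = |a·x₀ + b·y₀ + c·z₀ - d| / √(a² + b² + c²)
  = |5·10 + (-3)·8 + 2·11 - 3| / √(5² + (-3)² + 2²)
  = |50 - 24 + 22 - 3| / √(25 + 9 + 4)
  = |45| / √38
  = 45 / 6.164
  ≈ 7.3

7.3


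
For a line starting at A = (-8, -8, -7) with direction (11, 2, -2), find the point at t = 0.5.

P(t) = A + t·d
  = (-8 + 11·0.5, -8 + 2·0.5, -7 + (-2)·0.5)
  = (-8 + 5.5, -8 + 1, -7 - 1)
  = (-2.5, -7, -8)

(-2.5, -7, -8)


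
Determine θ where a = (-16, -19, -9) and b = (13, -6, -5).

a·b = (-16)·13 + (-19)·(-6) + (-9)·(-5) = -208 + 114 + 45 = -49
|a| = √((-16)² + (-19)² + (-9)²) = √698 ≈ 26.42
|b| = √(13² + (-6)² + (-5)²) = √230 ≈ 15.17
cos θ = (a·b)/(|a||b|) = -49/(26.42·15.17) ≈ -0.1223
θ = arccos(-0.1223) ≈ 97.02°

97.02°


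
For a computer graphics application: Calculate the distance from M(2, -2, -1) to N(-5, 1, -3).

d = √[(x₂-x₁)² + (y₂-y₁)² + (z₂-z₁)²]
  = √[(-7)² + 3² + (-2)²]
  = √[49 + 9 + 4]
  = √62
  ≈ 7.874

7.874


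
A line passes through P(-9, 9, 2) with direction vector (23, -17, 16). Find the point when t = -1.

P(t) = P + t·d
  = (-9 + 23·(-1), 9 + (-17)·(-1), 2 + 16·(-1))
  = (-9 - 23, 9 + 17, 2 - 16)
  = (-32, 26, -14)

(-32, 26, -14)


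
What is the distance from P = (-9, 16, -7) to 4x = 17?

distance = |a·x₀ + b·y₀ + c·z₀ - d| / √(a² + b² + c²)
  = |4·(-9) + 0·16 + 0·(-7) - 17| / √(4² + 0² + 0²)
  = |-36 + 0 + 0 - 17| / √(16 + 0 + 0)
  = |-53| / √16
  = 53 / 4
  ≈ 13.25

13.25


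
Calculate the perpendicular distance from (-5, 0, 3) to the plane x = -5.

distance = |a·x₀ + b·y₀ + c·z₀ - d| / √(a² + b² + c²)
  = |1·(-5) + 0·0 + 0·3 - (-5)| / √(1² + 0² + 0²)
  = |-5 + 0 + 0 + 5| / √(1 + 0 + 0)
  = |0| / √1
  = 0 / 1
  ≈ 0

0


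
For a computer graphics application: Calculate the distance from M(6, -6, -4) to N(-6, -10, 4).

d = √[(x₂-x₁)² + (y₂-y₁)² + (z₂-z₁)²]
  = √[(-12)² + (-4)² + 8²]
  = √[144 + 16 + 64]
  = √224
  ≈ 14.97

14.97


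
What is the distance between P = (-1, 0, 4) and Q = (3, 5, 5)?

d = √[(x₂-x₁)² + (y₂-y₁)² + (z₂-z₁)²]
  = √[4² + 5² + 1²]
  = √[16 + 25 + 1]
  = √42
  ≈ 6.481

6.481


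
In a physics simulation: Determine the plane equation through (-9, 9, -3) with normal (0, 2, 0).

The plane through P with normal n = (a, b, c) satisfies n·(r - P) = 0,
i.e. ax + by + cz = a·x₀ + b·y₀ + c·z₀.
d = 0·(-9) + 2·9 + 0·(-3)
  = 0 + 18 + 0
  = 18
Equation: 2y = 18

2y = 18


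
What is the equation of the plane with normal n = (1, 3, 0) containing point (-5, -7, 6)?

The plane through P with normal n = (a, b, c) satisfies n·(r - P) = 0,
i.e. ax + by + cz = a·x₀ + b·y₀ + c·z₀.
d = 1·(-5) + 3·(-7) + 0·6
  = -5 - 21 + 0
  = -26
Equation: x + 3y = -26

x + 3y = -26


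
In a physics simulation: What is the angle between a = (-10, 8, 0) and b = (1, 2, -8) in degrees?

a·b = (-10)·1 + 8·2 + 0·(-8) = -10 + 16 + 0 = 6
|a| = √((-10)² + 8² + 0²) = √164 ≈ 12.81
|b| = √(1² + 2² + (-8)²) = √69 ≈ 8.307
cos θ = (a·b)/(|a||b|) = 6/(12.81·8.307) ≈ 0.0564
θ = arccos(0.0564) ≈ 86.77°

86.77°


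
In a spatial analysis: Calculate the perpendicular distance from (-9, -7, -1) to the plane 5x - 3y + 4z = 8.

distance = |a·x₀ + b·y₀ + c·z₀ - d| / √(a² + b² + c²)
  = |5·(-9) + (-3)·(-7) + 4·(-1) - 8| / √(5² + (-3)² + 4²)
  = |-45 + 21 - 4 - 8| / √(25 + 9 + 16)
  = |-36| / √50
  = 36 / 7.071
  ≈ 5.091

5.091


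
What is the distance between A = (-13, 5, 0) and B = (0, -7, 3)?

d = √[(x₂-x₁)² + (y₂-y₁)² + (z₂-z₁)²]
  = √[13² + (-12)² + 3²]
  = √[169 + 144 + 9]
  = √322
  ≈ 17.94

17.94


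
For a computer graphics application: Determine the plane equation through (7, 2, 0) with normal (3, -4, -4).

The plane through P with normal n = (a, b, c) satisfies n·(r - P) = 0,
i.e. ax + by + cz = a·x₀ + b·y₀ + c·z₀.
d = 3·7 + (-4)·2 + (-4)·0
  = 21 - 8 + 0
  = 13
Equation: 3x - 4y - 4z = 13

3x - 4y - 4z = 13


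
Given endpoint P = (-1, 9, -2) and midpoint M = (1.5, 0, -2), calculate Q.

Q = 2M - P
  = (2·1.5 - (-1), 2·0 - 9, 2·(-2) - (-2))
  = (3 + 1, 0 - 9, -4 + 2)
  = (4, -9, -2)

(4, -9, -2)


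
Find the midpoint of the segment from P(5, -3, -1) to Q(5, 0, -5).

M = ((x₁+x₂)/2, (y₁+y₂)/2, (z₁+z₂)/2)
  = ((5 + 5)/2, (-3 + 0)/2, (-1 - 5)/2)
  = (10/2, -3/2, -6/2)
  = (5, -1.5, -3)

(5, -1.5, -3)


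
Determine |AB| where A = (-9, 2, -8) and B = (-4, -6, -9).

d = √[(x₂-x₁)² + (y₂-y₁)² + (z₂-z₁)²]
  = √[5² + (-8)² + (-1)²]
  = √[25 + 64 + 1]
  = √90
  ≈ 9.487

9.487


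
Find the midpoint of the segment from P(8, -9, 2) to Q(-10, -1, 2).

M = ((x₁+x₂)/2, (y₁+y₂)/2, (z₁+z₂)/2)
  = ((8 - 10)/2, (-9 - 1)/2, (2 + 2)/2)
  = (-2/2, -10/2, 4/2)
  = (-1, -5, 2)

(-1, -5, 2)


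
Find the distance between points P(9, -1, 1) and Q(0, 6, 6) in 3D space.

d = √[(x₂-x₁)² + (y₂-y₁)² + (z₂-z₁)²]
  = √[(-9)² + 7² + 5²]
  = √[81 + 49 + 25]
  = √155
  ≈ 12.45

12.45


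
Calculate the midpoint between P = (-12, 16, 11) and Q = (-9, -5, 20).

M = ((x₁+x₂)/2, (y₁+y₂)/2, (z₁+z₂)/2)
  = ((-12 - 9)/2, (16 - 5)/2, (11 + 20)/2)
  = (-21/2, 11/2, 31/2)
  = (-10.5, 5.5, 15.5)

(-10.5, 5.5, 15.5)


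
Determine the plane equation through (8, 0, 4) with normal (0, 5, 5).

The plane through P with normal n = (a, b, c) satisfies n·(r - P) = 0,
i.e. ax + by + cz = a·x₀ + b·y₀ + c·z₀.
d = 0·8 + 5·0 + 5·4
  = 0 + 0 + 20
  = 20
Equation: 5y + 5z = 20

5y + 5z = 20


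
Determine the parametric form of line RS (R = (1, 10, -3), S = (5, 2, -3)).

Direction vector d = S - R = (5 - 1, 2 - 10, -3 + 3) = (4, -8, 0)
Parametric form r = R + t·d:
x = 1 + 4t, y = 10 - 8t, z = -3

x = 1 + 4t, y = 10 - 8t, z = -3


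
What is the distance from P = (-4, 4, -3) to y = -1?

distance = |a·x₀ + b·y₀ + c·z₀ - d| / √(a² + b² + c²)
  = |0·(-4) + 1·4 + 0·(-3) - (-1)| / √(0² + 1² + 0²)
  = |0 + 4 + 0 + 1| / √(0 + 1 + 0)
  = |5| / √1
  = 5 / 1
  ≈ 5

5


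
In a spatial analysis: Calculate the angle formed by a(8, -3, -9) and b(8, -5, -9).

a·b = 8·8 + (-3)·(-5) + (-9)·(-9) = 64 + 15 + 81 = 160
|a| = √(8² + (-3)² + (-9)²) = √154 ≈ 12.41
|b| = √(8² + (-5)² + (-9)²) = √170 ≈ 13.04
cos θ = (a·b)/(|a||b|) = 160/(12.41·13.04) ≈ 0.9889
θ = arccos(0.9889) ≈ 8.56°

8.56°


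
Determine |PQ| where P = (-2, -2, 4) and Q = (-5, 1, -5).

d = √[(x₂-x₁)² + (y₂-y₁)² + (z₂-z₁)²]
  = √[(-3)² + 3² + (-9)²]
  = √[9 + 9 + 81]
  = √99
  ≈ 9.95

9.95


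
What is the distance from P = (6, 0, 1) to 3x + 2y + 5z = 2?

distance = |a·x₀ + b·y₀ + c·z₀ - d| / √(a² + b² + c²)
  = |3·6 + 2·0 + 5·1 - 2| / √(3² + 2² + 5²)
  = |18 + 0 + 5 - 2| / √(9 + 4 + 25)
  = |21| / √38
  = 21 / 6.164
  ≈ 3.407

3.407


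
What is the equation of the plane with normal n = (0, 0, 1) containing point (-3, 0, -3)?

The plane through P with normal n = (a, b, c) satisfies n·(r - P) = 0,
i.e. ax + by + cz = a·x₀ + b·y₀ + c·z₀.
d = 0·(-3) + 0·0 + 1·(-3)
  = 0 + 0 - 3
  = -3
Equation: z = -3

z = -3


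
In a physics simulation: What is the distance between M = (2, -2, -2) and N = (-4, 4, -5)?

d = √[(x₂-x₁)² + (y₂-y₁)² + (z₂-z₁)²]
  = √[(-6)² + 6² + (-3)²]
  = √[36 + 36 + 9]
  = √81
  ≈ 9

9


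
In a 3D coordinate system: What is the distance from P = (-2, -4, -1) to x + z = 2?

distance = |a·x₀ + b·y₀ + c·z₀ - d| / √(a² + b² + c²)
  = |1·(-2) + 0·(-4) + 1·(-1) - 2| / √(1² + 0² + 1²)
  = |-2 + 0 - 1 - 2| / √(1 + 0 + 1)
  = |-5| / √2
  = 5 / 1.414
  ≈ 3.536

3.536


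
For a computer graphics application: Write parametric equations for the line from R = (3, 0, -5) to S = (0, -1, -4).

Direction vector d = S - R = (0 - 3, -1 + 0, -4 + 5) = (-3, -1, 1)
Parametric form r = R + t·d:
x = 3 - 3t, y = 0 - t, z = -5 + t

x = 3 - 3t, y = 0 - t, z = -5 + t


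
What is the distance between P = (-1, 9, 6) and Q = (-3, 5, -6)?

d = √[(x₂-x₁)² + (y₂-y₁)² + (z₂-z₁)²]
  = √[(-2)² + (-4)² + (-12)²]
  = √[4 + 16 + 144]
  = √164
  ≈ 12.81

12.81


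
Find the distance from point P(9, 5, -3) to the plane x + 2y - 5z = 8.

distance = |a·x₀ + b·y₀ + c·z₀ - d| / √(a² + b² + c²)
  = |1·9 + 2·5 + (-5)·(-3) - 8| / √(1² + 2² + (-5)²)
  = |9 + 10 + 15 - 8| / √(1 + 4 + 25)
  = |26| / √30
  = 26 / 5.477
  ≈ 4.747

4.747


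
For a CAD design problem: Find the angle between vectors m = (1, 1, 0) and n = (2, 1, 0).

m·n = 1·2 + 1·1 + 0·0 = 2 + 1 + 0 = 3
|m| = √(1² + 1² + 0²) = √2 ≈ 1.414
|n| = √(2² + 1² + 0²) = √5 ≈ 2.236
cos θ = (m·n)/(|m||n|) = 3/(1.414·2.236) ≈ 0.9487
θ = arccos(0.9487) ≈ 18.43°

18.43°


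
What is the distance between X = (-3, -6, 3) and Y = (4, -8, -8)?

d = √[(x₂-x₁)² + (y₂-y₁)² + (z₂-z₁)²]
  = √[7² + (-2)² + (-11)²]
  = √[49 + 4 + 121]
  = √174
  ≈ 13.19

13.19


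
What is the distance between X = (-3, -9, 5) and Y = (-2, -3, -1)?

d = √[(x₂-x₁)² + (y₂-y₁)² + (z₂-z₁)²]
  = √[1² + 6² + (-6)²]
  = √[1 + 36 + 36]
  = √73
  ≈ 8.544

8.544


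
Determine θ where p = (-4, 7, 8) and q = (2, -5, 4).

p·q = (-4)·2 + 7·(-5) + 8·4 = -8 - 35 + 32 = -11
|p| = √((-4)² + 7² + 8²) = √129 ≈ 11.36
|q| = √(2² + (-5)² + 4²) = √45 ≈ 6.708
cos θ = (p·q)/(|p||q|) = -11/(11.36·6.708) ≈ -0.1444
θ = arccos(-0.1444) ≈ 98.3°

98.3°


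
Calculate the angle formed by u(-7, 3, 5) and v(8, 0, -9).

u·v = (-7)·8 + 3·0 + 5·(-9) = -56 + 0 - 45 = -101
|u| = √((-7)² + 3² + 5²) = √83 ≈ 9.11
|v| = √(8² + 0² + (-9)²) = √145 ≈ 12.04
cos θ = (u·v)/(|u||v|) = -101/(9.11·12.04) ≈ -0.9207
θ = arccos(-0.9207) ≈ 157°

157°


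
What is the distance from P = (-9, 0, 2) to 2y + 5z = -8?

distance = |a·x₀ + b·y₀ + c·z₀ - d| / √(a² + b² + c²)
  = |0·(-9) + 2·0 + 5·2 - (-8)| / √(0² + 2² + 5²)
  = |0 + 0 + 10 + 8| / √(0 + 4 + 25)
  = |18| / √29
  = 18 / 5.385
  ≈ 3.343

3.343


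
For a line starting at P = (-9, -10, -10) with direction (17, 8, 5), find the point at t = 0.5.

P(t) = P + t·d
  = (-9 + 17·0.5, -10 + 8·0.5, -10 + 5·0.5)
  = (-9 + 8.5, -10 + 4, -10 + 2.5)
  = (-0.5, -6, -7.5)

(-0.5, -6, -7.5)


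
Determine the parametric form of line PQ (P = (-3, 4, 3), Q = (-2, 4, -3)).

Direction vector d = Q - P = (-2 + 3, 4 - 4, -3 - 3) = (1, 0, -6)
Parametric form r = P + t·d:
x = -3 + t, y = 4, z = 3 - 6t

x = -3 + t, y = 4, z = 3 - 6t


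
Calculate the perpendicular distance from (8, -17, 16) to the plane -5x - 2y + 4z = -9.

distance = |a·x₀ + b·y₀ + c·z₀ - d| / √(a² + b² + c²)
  = |(-5)·8 + (-2)·(-17) + 4·16 - (-9)| / √((-5)² + (-2)² + 4²)
  = |-40 + 34 + 64 + 9| / √(25 + 4 + 16)
  = |67| / √45
  = 67 / 6.708
  ≈ 9.988

9.988


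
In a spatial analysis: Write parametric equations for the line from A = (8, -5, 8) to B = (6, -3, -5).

Direction vector d = B - A = (6 - 8, -3 + 5, -5 - 8) = (-2, 2, -13)
Parametric form r = A + t·d:
x = 8 - 2t, y = -5 + 2t, z = 8 - 13t

x = 8 - 2t, y = -5 + 2t, z = 8 - 13t


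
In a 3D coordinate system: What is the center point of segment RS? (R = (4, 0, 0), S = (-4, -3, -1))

M = ((x₁+x₂)/2, (y₁+y₂)/2, (z₁+z₂)/2)
  = ((4 - 4)/2, (0 - 3)/2, (0 - 1)/2)
  = (0/2, -3/2, -1/2)
  = (0, -1.5, -0.5)

(0, -1.5, -0.5)


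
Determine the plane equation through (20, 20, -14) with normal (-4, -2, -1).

The plane through P with normal n = (a, b, c) satisfies n·(r - P) = 0,
i.e. ax + by + cz = a·x₀ + b·y₀ + c·z₀.
d = (-4)·20 + (-2)·20 + (-1)·(-14)
  = -80 - 40 + 14
  = -106
Equation: -4x - 2y - z = -106

-4x - 2y - z = -106


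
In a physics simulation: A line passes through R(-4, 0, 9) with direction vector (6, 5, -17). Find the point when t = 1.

P(t) = R + t·d
  = (-4 + 6·1, 0 + 5·1, 9 + (-17)·1)
  = (-4 + 6, 0 + 5, 9 - 17)
  = (2, 5, -8)

(2, 5, -8)


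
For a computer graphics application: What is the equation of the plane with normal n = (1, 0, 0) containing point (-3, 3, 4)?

The plane through P with normal n = (a, b, c) satisfies n·(r - P) = 0,
i.e. ax + by + cz = a·x₀ + b·y₀ + c·z₀.
d = 1·(-3) + 0·3 + 0·4
  = -3 + 0 + 0
  = -3
Equation: x = -3

x = -3


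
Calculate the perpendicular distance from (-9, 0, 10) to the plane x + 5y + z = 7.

distance = |a·x₀ + b·y₀ + c·z₀ - d| / √(a² + b² + c²)
  = |1·(-9) + 5·0 + 1·10 - 7| / √(1² + 5² + 1²)
  = |-9 + 0 + 10 - 7| / √(1 + 25 + 1)
  = |-6| / √27
  = 6 / 5.196
  ≈ 1.155

1.155


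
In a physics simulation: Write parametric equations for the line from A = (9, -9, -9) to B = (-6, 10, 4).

Direction vector d = B - A = (-6 - 9, 10 + 9, 4 + 9) = (-15, 19, 13)
Parametric form r = A + t·d:
x = 9 - 15t, y = -9 + 19t, z = -9 + 13t

x = 9 - 15t, y = -9 + 19t, z = -9 + 13t


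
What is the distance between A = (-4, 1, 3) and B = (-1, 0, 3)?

d = √[(x₂-x₁)² + (y₂-y₁)² + (z₂-z₁)²]
  = √[3² + (-1)² + 0²]
  = √[9 + 1 + 0]
  = √10
  ≈ 3.162

3.162


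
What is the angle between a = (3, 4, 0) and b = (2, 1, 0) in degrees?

a·b = 3·2 + 4·1 + 0·0 = 6 + 4 + 0 = 10
|a| = √(3² + 4² + 0²) = √25 ≈ 5
|b| = √(2² + 1² + 0²) = √5 ≈ 2.236
cos θ = (a·b)/(|a||b|) = 10/(5·2.236) ≈ 0.8944
θ = arccos(0.8944) ≈ 26.57°

26.57°


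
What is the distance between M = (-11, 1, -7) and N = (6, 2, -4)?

d = √[(x₂-x₁)² + (y₂-y₁)² + (z₂-z₁)²]
  = √[17² + 1² + 3²]
  = √[289 + 1 + 9]
  = √299
  ≈ 17.29

17.29


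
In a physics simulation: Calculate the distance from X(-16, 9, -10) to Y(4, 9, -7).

d = √[(x₂-x₁)² + (y₂-y₁)² + (z₂-z₁)²]
  = √[20² + 0² + 3²]
  = √[400 + 0 + 9]
  = √409
  ≈ 20.22

20.22


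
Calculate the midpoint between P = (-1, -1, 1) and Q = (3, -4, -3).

M = ((x₁+x₂)/2, (y₁+y₂)/2, (z₁+z₂)/2)
  = ((-1 + 3)/2, (-1 - 4)/2, (1 - 3)/2)
  = (2/2, -5/2, -2/2)
  = (1, -2.5, -1)

(1, -2.5, -1)


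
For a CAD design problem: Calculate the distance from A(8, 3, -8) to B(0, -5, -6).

d = √[(x₂-x₁)² + (y₂-y₁)² + (z₂-z₁)²]
  = √[(-8)² + (-8)² + 2²]
  = √[64 + 64 + 4]
  = √132
  ≈ 11.49

11.49


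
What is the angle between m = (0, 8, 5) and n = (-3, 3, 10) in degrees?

m·n = 0·(-3) + 8·3 + 5·10 = 0 + 24 + 50 = 74
|m| = √(0² + 8² + 5²) = √89 ≈ 9.434
|n| = √((-3)² + 3² + 10²) = √118 ≈ 10.86
cos θ = (m·n)/(|m||n|) = 74/(9.434·10.86) ≈ 0.7221
θ = arccos(0.7221) ≈ 43.77°

43.77°


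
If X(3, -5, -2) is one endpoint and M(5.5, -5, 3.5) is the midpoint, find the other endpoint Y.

Y = 2M - X
  = (2·5.5 - 3, 2·(-5) - (-5), 2·3.5 - (-2))
  = (11 - 3, -10 + 5, 7 + 2)
  = (8, -5, 9)

(8, -5, 9)


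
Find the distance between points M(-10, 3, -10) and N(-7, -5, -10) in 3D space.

d = √[(x₂-x₁)² + (y₂-y₁)² + (z₂-z₁)²]
  = √[3² + (-8)² + 0²]
  = √[9 + 64 + 0]
  = √73
  ≈ 8.544

8.544


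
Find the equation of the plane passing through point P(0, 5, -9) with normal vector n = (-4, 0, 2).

The plane through P with normal n = (a, b, c) satisfies n·(r - P) = 0,
i.e. ax + by + cz = a·x₀ + b·y₀ + c·z₀.
d = (-4)·0 + 0·5 + 2·(-9)
  = 0 + 0 - 18
  = -18
Equation: -4x + 2z = -18

-4x + 2z = -18


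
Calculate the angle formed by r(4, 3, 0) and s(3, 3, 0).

r·s = 4·3 + 3·3 + 0·0 = 12 + 9 + 0 = 21
|r| = √(4² + 3² + 0²) = √25 ≈ 5
|s| = √(3² + 3² + 0²) = √18 ≈ 4.243
cos θ = (r·s)/(|r||s|) = 21/(5·4.243) ≈ 0.9899
θ = arccos(0.9899) ≈ 8.13°

8.13°


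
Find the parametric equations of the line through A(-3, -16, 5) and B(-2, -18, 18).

Direction vector d = B - A = (-2 + 3, -18 + 16, 18 - 5) = (1, -2, 13)
Parametric form r = A + t·d:
x = -3 + t, y = -16 - 2t, z = 5 + 13t

x = -3 + t, y = -16 - 2t, z = 5 + 13t


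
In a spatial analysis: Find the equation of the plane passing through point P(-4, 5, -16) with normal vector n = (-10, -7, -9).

The plane through P with normal n = (a, b, c) satisfies n·(r - P) = 0,
i.e. ax + by + cz = a·x₀ + b·y₀ + c·z₀.
d = (-10)·(-4) + (-7)·5 + (-9)·(-16)
  = 40 - 35 + 144
  = 149
Equation: -10x - 7y - 9z = 149

-10x - 7y - 9z = 149


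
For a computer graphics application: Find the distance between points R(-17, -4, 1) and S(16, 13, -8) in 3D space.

d = √[(x₂-x₁)² + (y₂-y₁)² + (z₂-z₁)²]
  = √[33² + 17² + (-9)²]
  = √[1089 + 289 + 81]
  = √1459
  ≈ 38.2

38.2


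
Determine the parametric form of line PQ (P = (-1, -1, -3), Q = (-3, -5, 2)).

Direction vector d = Q - P = (-3 + 1, -5 + 1, 2 + 3) = (-2, -4, 5)
Parametric form r = P + t·d:
x = -1 - 2t, y = -1 - 4t, z = -3 + 5t

x = -1 - 2t, y = -1 - 4t, z = -3 + 5t


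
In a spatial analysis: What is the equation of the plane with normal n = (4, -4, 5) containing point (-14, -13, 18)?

The plane through P with normal n = (a, b, c) satisfies n·(r - P) = 0,
i.e. ax + by + cz = a·x₀ + b·y₀ + c·z₀.
d = 4·(-14) + (-4)·(-13) + 5·18
  = -56 + 52 + 90
  = 86
Equation: 4x - 4y + 5z = 86

4x - 4y + 5z = 86


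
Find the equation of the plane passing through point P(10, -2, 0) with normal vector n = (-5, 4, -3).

The plane through P with normal n = (a, b, c) satisfies n·(r - P) = 0,
i.e. ax + by + cz = a·x₀ + b·y₀ + c·z₀.
d = (-5)·10 + 4·(-2) + (-3)·0
  = -50 - 8 + 0
  = -58
Equation: -5x + 4y - 3z = -58

-5x + 4y - 3z = -58


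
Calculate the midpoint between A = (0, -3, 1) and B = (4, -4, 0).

M = ((x₁+x₂)/2, (y₁+y₂)/2, (z₁+z₂)/2)
  = ((0 + 4)/2, (-3 - 4)/2, (1 + 0)/2)
  = (4/2, -7/2, 1/2)
  = (2, -3.5, 0.5)

(2, -3.5, 0.5)


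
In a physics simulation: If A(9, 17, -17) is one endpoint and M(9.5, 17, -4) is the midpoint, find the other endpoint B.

B = 2M - A
  = (2·9.5 - 9, 2·17 - 17, 2·(-4) - (-17))
  = (19 - 9, 34 - 17, -8 + 17)
  = (10, 17, 9)

(10, 17, 9)


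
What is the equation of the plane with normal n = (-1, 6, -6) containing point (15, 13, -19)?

The plane through P with normal n = (a, b, c) satisfies n·(r - P) = 0,
i.e. ax + by + cz = a·x₀ + b·y₀ + c·z₀.
d = (-1)·15 + 6·13 + (-6)·(-19)
  = -15 + 78 + 114
  = 177
Equation: -x + 6y - 6z = 177

-x + 6y - 6z = 177


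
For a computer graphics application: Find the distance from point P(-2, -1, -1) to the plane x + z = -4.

distance = |a·x₀ + b·y₀ + c·z₀ - d| / √(a² + b² + c²)
  = |1·(-2) + 0·(-1) + 1·(-1) - (-4)| / √(1² + 0² + 1²)
  = |-2 + 0 - 1 + 4| / √(1 + 0 + 1)
  = |1| / √2
  = 1 / 1.414
  ≈ 0.7071

0.7071


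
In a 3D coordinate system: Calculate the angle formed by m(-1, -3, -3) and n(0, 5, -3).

m·n = (-1)·0 + (-3)·5 + (-3)·(-3) = 0 - 15 + 9 = -6
|m| = √((-1)² + (-3)² + (-3)²) = √19 ≈ 4.359
|n| = √(0² + 5² + (-3)²) = √34 ≈ 5.831
cos θ = (m·n)/(|m||n|) = -6/(4.359·5.831) ≈ -0.2361
θ = arccos(-0.2361) ≈ 103.7°

103.7°


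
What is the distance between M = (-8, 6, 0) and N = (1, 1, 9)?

d = √[(x₂-x₁)² + (y₂-y₁)² + (z₂-z₁)²]
  = √[9² + (-5)² + 9²]
  = √[81 + 25 + 81]
  = √187
  ≈ 13.67

13.67


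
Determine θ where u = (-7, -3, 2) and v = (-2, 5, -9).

u·v = (-7)·(-2) + (-3)·5 + 2·(-9) = 14 - 15 - 18 = -19
|u| = √((-7)² + (-3)² + 2²) = √62 ≈ 7.874
|v| = √((-2)² + 5² + (-9)²) = √110 ≈ 10.49
cos θ = (u·v)/(|u||v|) = -19/(7.874·10.49) ≈ -0.2301
θ = arccos(-0.2301) ≈ 103.3°

103.3°


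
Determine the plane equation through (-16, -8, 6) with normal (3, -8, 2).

The plane through P with normal n = (a, b, c) satisfies n·(r - P) = 0,
i.e. ax + by + cz = a·x₀ + b·y₀ + c·z₀.
d = 3·(-16) + (-8)·(-8) + 2·6
  = -48 + 64 + 12
  = 28
Equation: 3x - 8y + 2z = 28

3x - 8y + 2z = 28


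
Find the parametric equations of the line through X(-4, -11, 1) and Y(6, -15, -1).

Direction vector d = Y - X = (6 + 4, -15 + 11, -1 - 1) = (10, -4, -2)
Parametric form r = X + t·d:
x = -4 + 10t, y = -11 - 4t, z = 1 - 2t

x = -4 + 10t, y = -11 - 4t, z = 1 - 2t


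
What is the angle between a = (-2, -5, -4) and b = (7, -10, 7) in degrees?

a·b = (-2)·7 + (-5)·(-10) + (-4)·7 = -14 + 50 - 28 = 8
|a| = √((-2)² + (-5)² + (-4)²) = √45 ≈ 6.708
|b| = √(7² + (-10)² + 7²) = √198 ≈ 14.07
cos θ = (a·b)/(|a||b|) = 8/(6.708·14.07) ≈ 0.08475
θ = arccos(0.08475) ≈ 85.14°

85.14°


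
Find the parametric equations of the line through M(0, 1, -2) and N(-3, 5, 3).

Direction vector d = N - M = (-3 + 0, 5 - 1, 3 + 2) = (-3, 4, 5)
Parametric form r = M + t·d:
x = 0 - 3t, y = 1 + 4t, z = -2 + 5t

x = 0 - 3t, y = 1 + 4t, z = -2 + 5t


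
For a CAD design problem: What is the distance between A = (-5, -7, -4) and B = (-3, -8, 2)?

d = √[(x₂-x₁)² + (y₂-y₁)² + (z₂-z₁)²]
  = √[2² + (-1)² + 6²]
  = √[4 + 1 + 36]
  = √41
  ≈ 6.403

6.403


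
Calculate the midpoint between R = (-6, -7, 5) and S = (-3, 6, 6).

M = ((x₁+x₂)/2, (y₁+y₂)/2, (z₁+z₂)/2)
  = ((-6 - 3)/2, (-7 + 6)/2, (5 + 6)/2)
  = (-9/2, -1/2, 11/2)
  = (-4.5, -0.5, 5.5)

(-4.5, -0.5, 5.5)


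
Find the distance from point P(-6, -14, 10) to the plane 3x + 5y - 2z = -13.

distance = |a·x₀ + b·y₀ + c·z₀ - d| / √(a² + b² + c²)
  = |3·(-6) + 5·(-14) + (-2)·10 - (-13)| / √(3² + 5² + (-2)²)
  = |-18 - 70 - 20 + 13| / √(9 + 25 + 4)
  = |-95| / √38
  = 95 / 6.164
  ≈ 15.41

15.41


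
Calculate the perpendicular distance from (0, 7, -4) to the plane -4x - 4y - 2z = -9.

distance = |a·x₀ + b·y₀ + c·z₀ - d| / √(a² + b² + c²)
  = |(-4)·0 + (-4)·7 + (-2)·(-4) - (-9)| / √((-4)² + (-4)² + (-2)²)
  = |0 - 28 + 8 + 9| / √(16 + 16 + 4)
  = |-11| / √36
  = 11 / 6
  ≈ 1.833

1.833


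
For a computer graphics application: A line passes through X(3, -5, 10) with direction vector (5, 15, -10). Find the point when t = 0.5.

P(t) = X + t·d
  = (3 + 5·0.5, -5 + 15·0.5, 10 + (-10)·0.5)
  = (3 + 2.5, -5 + 7.5, 10 - 5)
  = (5.5, 2.5, 5)

(5.5, 2.5, 5)


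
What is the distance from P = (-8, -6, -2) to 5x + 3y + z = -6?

distance = |a·x₀ + b·y₀ + c·z₀ - d| / √(a² + b² + c²)
  = |5·(-8) + 3·(-6) + 1·(-2) - (-6)| / √(5² + 3² + 1²)
  = |-40 - 18 - 2 + 6| / √(25 + 9 + 1)
  = |-54| / √35
  = 54 / 5.916
  ≈ 9.128

9.128


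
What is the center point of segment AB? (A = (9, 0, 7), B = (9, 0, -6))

M = ((x₁+x₂)/2, (y₁+y₂)/2, (z₁+z₂)/2)
  = ((9 + 9)/2, (0 + 0)/2, (7 - 6)/2)
  = (18/2, 0/2, 1/2)
  = (9, 0, 0.5)

(9, 0, 0.5)


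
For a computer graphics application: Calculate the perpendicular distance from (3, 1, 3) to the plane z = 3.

distance = |a·x₀ + b·y₀ + c·z₀ - d| / √(a² + b² + c²)
  = |0·3 + 0·1 + 1·3 - 3| / √(0² + 0² + 1²)
  = |0 + 0 + 3 - 3| / √(0 + 0 + 1)
  = |0| / √1
  = 0 / 1
  ≈ 0

0


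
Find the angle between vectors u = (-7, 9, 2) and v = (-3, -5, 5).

u·v = (-7)·(-3) + 9·(-5) + 2·5 = 21 - 45 + 10 = -14
|u| = √((-7)² + 9² + 2²) = √134 ≈ 11.58
|v| = √((-3)² + (-5)² + 5²) = √59 ≈ 7.681
cos θ = (u·v)/(|u||v|) = -14/(11.58·7.681) ≈ -0.1575
θ = arccos(-0.1575) ≈ 99.06°

99.06°


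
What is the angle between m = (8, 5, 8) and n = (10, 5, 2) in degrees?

m·n = 8·10 + 5·5 + 8·2 = 80 + 25 + 16 = 121
|m| = √(8² + 5² + 8²) = √153 ≈ 12.37
|n| = √(10² + 5² + 2²) = √129 ≈ 11.36
cos θ = (m·n)/(|m||n|) = 121/(12.37·11.36) ≈ 0.8613
θ = arccos(0.8613) ≈ 30.54°

30.54°


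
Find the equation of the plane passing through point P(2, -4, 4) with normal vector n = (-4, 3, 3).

The plane through P with normal n = (a, b, c) satisfies n·(r - P) = 0,
i.e. ax + by + cz = a·x₀ + b·y₀ + c·z₀.
d = (-4)·2 + 3·(-4) + 3·4
  = -8 - 12 + 12
  = -8
Equation: -4x + 3y + 3z = -8

-4x + 3y + 3z = -8


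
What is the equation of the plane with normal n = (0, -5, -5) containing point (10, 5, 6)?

The plane through P with normal n = (a, b, c) satisfies n·(r - P) = 0,
i.e. ax + by + cz = a·x₀ + b·y₀ + c·z₀.
d = 0·10 + (-5)·5 + (-5)·6
  = 0 - 25 - 30
  = -55
Equation: -5y - 5z = -55

-5y - 5z = -55


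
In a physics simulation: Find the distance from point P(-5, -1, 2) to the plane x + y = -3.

distance = |a·x₀ + b·y₀ + c·z₀ - d| / √(a² + b² + c²)
  = |1·(-5) + 1·(-1) + 0·2 - (-3)| / √(1² + 1² + 0²)
  = |-5 - 1 + 0 + 3| / √(1 + 1 + 0)
  = |-3| / √2
  = 3 / 1.414
  ≈ 2.121

2.121


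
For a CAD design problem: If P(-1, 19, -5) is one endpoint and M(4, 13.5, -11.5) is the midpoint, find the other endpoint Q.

Q = 2M - P
  = (2·4 - (-1), 2·13.5 - 19, 2·(-11.5) - (-5))
  = (8 + 1, 27 - 19, -23 + 5)
  = (9, 8, -18)

(9, 8, -18)


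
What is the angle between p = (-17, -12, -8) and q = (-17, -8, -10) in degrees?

p·q = (-17)·(-17) + (-12)·(-8) + (-8)·(-10) = 289 + 96 + 80 = 465
|p| = √((-17)² + (-12)² + (-8)²) = √497 ≈ 22.29
|q| = √((-17)² + (-8)² + (-10)²) = √453 ≈ 21.28
cos θ = (p·q)/(|p||q|) = 465/(22.29·21.28) ≈ 0.98
θ = arccos(0.98) ≈ 11.48°

11.48°


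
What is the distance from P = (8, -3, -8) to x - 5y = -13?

distance = |a·x₀ + b·y₀ + c·z₀ - d| / √(a² + b² + c²)
  = |1·8 + (-5)·(-3) + 0·(-8) - (-13)| / √(1² + (-5)² + 0²)
  = |8 + 15 + 0 + 13| / √(1 + 25 + 0)
  = |36| / √26
  = 36 / 5.099
  ≈ 7.06

7.06


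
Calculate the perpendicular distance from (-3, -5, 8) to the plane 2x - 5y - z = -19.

distance = |a·x₀ + b·y₀ + c·z₀ - d| / √(a² + b² + c²)
  = |2·(-3) + (-5)·(-5) + (-1)·8 - (-19)| / √(2² + (-5)² + (-1)²)
  = |-6 + 25 - 8 + 19| / √(4 + 25 + 1)
  = |30| / √30
  = 30 / 5.477
  ≈ 5.477

5.477


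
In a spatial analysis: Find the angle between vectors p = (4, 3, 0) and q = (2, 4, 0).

p·q = 4·2 + 3·4 + 0·0 = 8 + 12 + 0 = 20
|p| = √(4² + 3² + 0²) = √25 ≈ 5
|q| = √(2² + 4² + 0²) = √20 ≈ 4.472
cos θ = (p·q)/(|p||q|) = 20/(5·4.472) ≈ 0.8944
θ = arccos(0.8944) ≈ 26.57°

26.57°


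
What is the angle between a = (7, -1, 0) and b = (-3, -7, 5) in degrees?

a·b = 7·(-3) + (-1)·(-7) + 0·5 = -21 + 7 + 0 = -14
|a| = √(7² + (-1)² + 0²) = √50 ≈ 7.071
|b| = √((-3)² + (-7)² + 5²) = √83 ≈ 9.11
cos θ = (a·b)/(|a||b|) = -14/(7.071·9.11) ≈ -0.2173
θ = arccos(-0.2173) ≈ 102.6°

102.6°


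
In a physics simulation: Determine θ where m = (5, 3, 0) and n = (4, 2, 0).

m·n = 5·4 + 3·2 + 0·0 = 20 + 6 + 0 = 26
|m| = √(5² + 3² + 0²) = √34 ≈ 5.831
|n| = √(4² + 2² + 0²) = √20 ≈ 4.472
cos θ = (m·n)/(|m||n|) = 26/(5.831·4.472) ≈ 0.9971
θ = arccos(0.9971) ≈ 4.399°

4.399°


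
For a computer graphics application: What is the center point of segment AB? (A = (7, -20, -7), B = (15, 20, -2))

M = ((x₁+x₂)/2, (y₁+y₂)/2, (z₁+z₂)/2)
  = ((7 + 15)/2, (-20 + 20)/2, (-7 - 2)/2)
  = (22/2, 0/2, -9/2)
  = (11, 0, -4.5)

(11, 0, -4.5)


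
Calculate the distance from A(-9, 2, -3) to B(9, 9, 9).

d = √[(x₂-x₁)² + (y₂-y₁)² + (z₂-z₁)²]
  = √[18² + 7² + 12²]
  = √[324 + 49 + 144]
  = √517
  ≈ 22.74

22.74


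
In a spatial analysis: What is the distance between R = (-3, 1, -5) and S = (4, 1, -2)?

d = √[(x₂-x₁)² + (y₂-y₁)² + (z₂-z₁)²]
  = √[7² + 0² + 3²]
  = √[49 + 0 + 9]
  = √58
  ≈ 7.616

7.616


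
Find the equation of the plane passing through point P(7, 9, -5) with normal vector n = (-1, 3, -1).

The plane through P with normal n = (a, b, c) satisfies n·(r - P) = 0,
i.e. ax + by + cz = a·x₀ + b·y₀ + c·z₀.
d = (-1)·7 + 3·9 + (-1)·(-5)
  = -7 + 27 + 5
  = 25
Equation: -x + 3y - z = 25

-x + 3y - z = 25


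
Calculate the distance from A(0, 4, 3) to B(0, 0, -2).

d = √[(x₂-x₁)² + (y₂-y₁)² + (z₂-z₁)²]
  = √[0² + (-4)² + (-5)²]
  = √[0 + 16 + 25]
  = √41
  ≈ 6.403

6.403


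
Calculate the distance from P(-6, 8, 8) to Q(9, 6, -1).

d = √[(x₂-x₁)² + (y₂-y₁)² + (z₂-z₁)²]
  = √[15² + (-2)² + (-9)²]
  = √[225 + 4 + 81]
  = √310
  ≈ 17.61

17.61


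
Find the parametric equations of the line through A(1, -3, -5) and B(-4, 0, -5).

Direction vector d = B - A = (-4 - 1, 0 + 3, -5 + 5) = (-5, 3, 0)
Parametric form r = A + t·d:
x = 1 - 5t, y = -3 + 3t, z = -5

x = 1 - 5t, y = -3 + 3t, z = -5


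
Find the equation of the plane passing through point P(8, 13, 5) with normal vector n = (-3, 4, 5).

The plane through P with normal n = (a, b, c) satisfies n·(r - P) = 0,
i.e. ax + by + cz = a·x₀ + b·y₀ + c·z₀.
d = (-3)·8 + 4·13 + 5·5
  = -24 + 52 + 25
  = 53
Equation: -3x + 4y + 5z = 53

-3x + 4y + 5z = 53


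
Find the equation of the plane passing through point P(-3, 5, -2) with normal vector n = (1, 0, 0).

The plane through P with normal n = (a, b, c) satisfies n·(r - P) = 0,
i.e. ax + by + cz = a·x₀ + b·y₀ + c·z₀.
d = 1·(-3) + 0·5 + 0·(-2)
  = -3 + 0 + 0
  = -3
Equation: x = -3

x = -3


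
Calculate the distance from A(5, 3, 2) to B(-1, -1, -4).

d = √[(x₂-x₁)² + (y₂-y₁)² + (z₂-z₁)²]
  = √[(-6)² + (-4)² + (-6)²]
  = √[36 + 16 + 36]
  = √88
  ≈ 9.381

9.381


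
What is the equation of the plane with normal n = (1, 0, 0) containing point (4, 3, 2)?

The plane through P with normal n = (a, b, c) satisfies n·(r - P) = 0,
i.e. ax + by + cz = a·x₀ + b·y₀ + c·z₀.
d = 1·4 + 0·3 + 0·2
  = 4 + 0 + 0
  = 4
Equation: x = 4

x = 4


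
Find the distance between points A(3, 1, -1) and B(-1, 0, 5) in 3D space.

d = √[(x₂-x₁)² + (y₂-y₁)² + (z₂-z₁)²]
  = √[(-4)² + (-1)² + 6²]
  = √[16 + 1 + 36]
  = √53
  ≈ 7.28

7.28


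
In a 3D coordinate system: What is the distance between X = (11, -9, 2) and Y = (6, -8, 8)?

d = √[(x₂-x₁)² + (y₂-y₁)² + (z₂-z₁)²]
  = √[(-5)² + 1² + 6²]
  = √[25 + 1 + 36]
  = √62
  ≈ 7.874

7.874


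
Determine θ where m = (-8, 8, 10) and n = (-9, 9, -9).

m·n = (-8)·(-9) + 8·9 + 10·(-9) = 72 + 72 - 90 = 54
|m| = √((-8)² + 8² + 10²) = √228 ≈ 15.1
|n| = √((-9)² + 9² + (-9)²) = √243 ≈ 15.59
cos θ = (m·n)/(|m||n|) = 54/(15.1·15.59) ≈ 0.2294
θ = arccos(0.2294) ≈ 76.74°

76.74°


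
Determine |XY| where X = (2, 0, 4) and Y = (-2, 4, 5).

d = √[(x₂-x₁)² + (y₂-y₁)² + (z₂-z₁)²]
  = √[(-4)² + 4² + 1²]
  = √[16 + 16 + 1]
  = √33
  ≈ 5.745

5.745


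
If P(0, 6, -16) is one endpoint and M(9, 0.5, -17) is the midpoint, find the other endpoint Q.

Q = 2M - P
  = (2·9 - 0, 2·0.5 - 6, 2·(-17) - (-16))
  = (18 + 0, 1 - 6, -34 + 16)
  = (18, -5, -18)

(18, -5, -18)


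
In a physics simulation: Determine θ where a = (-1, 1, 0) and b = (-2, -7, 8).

a·b = (-1)·(-2) + 1·(-7) + 0·8 = 2 - 7 + 0 = -5
|a| = √((-1)² + 1² + 0²) = √2 ≈ 1.414
|b| = √((-2)² + (-7)² + 8²) = √117 ≈ 10.82
cos θ = (a·b)/(|a||b|) = -5/(1.414·10.82) ≈ -0.3269
θ = arccos(-0.3269) ≈ 109.1°

109.1°


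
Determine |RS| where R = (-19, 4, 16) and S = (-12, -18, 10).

d = √[(x₂-x₁)² + (y₂-y₁)² + (z₂-z₁)²]
  = √[7² + (-22)² + (-6)²]
  = √[49 + 484 + 36]
  = √569
  ≈ 23.85

23.85


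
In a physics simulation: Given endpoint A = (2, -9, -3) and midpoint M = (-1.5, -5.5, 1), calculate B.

B = 2M - A
  = (2·(-1.5) - 2, 2·(-5.5) - (-9), 2·1 - (-3))
  = (-3 - 2, -11 + 9, 2 + 3)
  = (-5, -2, 5)

(-5, -2, 5)


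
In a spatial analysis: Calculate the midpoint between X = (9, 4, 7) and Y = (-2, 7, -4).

M = ((x₁+x₂)/2, (y₁+y₂)/2, (z₁+z₂)/2)
  = ((9 - 2)/2, (4 + 7)/2, (7 - 4)/2)
  = (7/2, 11/2, 3/2)
  = (3.5, 5.5, 1.5)

(3.5, 5.5, 1.5)


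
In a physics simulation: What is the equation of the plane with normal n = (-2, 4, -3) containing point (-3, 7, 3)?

The plane through P with normal n = (a, b, c) satisfies n·(r - P) = 0,
i.e. ax + by + cz = a·x₀ + b·y₀ + c·z₀.
d = (-2)·(-3) + 4·7 + (-3)·3
  = 6 + 28 - 9
  = 25
Equation: -2x + 4y - 3z = 25

-2x + 4y - 3z = 25


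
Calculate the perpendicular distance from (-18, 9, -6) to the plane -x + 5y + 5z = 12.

distance = |a·x₀ + b·y₀ + c·z₀ - d| / √(a² + b² + c²)
  = |(-1)·(-18) + 5·9 + 5·(-6) - 12| / √((-1)² + 5² + 5²)
  = |18 + 45 - 30 - 12| / √(1 + 25 + 25)
  = |21| / √51
  = 21 / 7.141
  ≈ 2.941

2.941


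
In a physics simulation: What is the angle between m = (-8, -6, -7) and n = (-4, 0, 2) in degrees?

m·n = (-8)·(-4) + (-6)·0 + (-7)·2 = 32 + 0 - 14 = 18
|m| = √((-8)² + (-6)² + (-7)²) = √149 ≈ 12.21
|n| = √((-4)² + 0² + 2²) = √20 ≈ 4.472
cos θ = (m·n)/(|m||n|) = 18/(12.21·4.472) ≈ 0.3297
θ = arccos(0.3297) ≈ 70.75°

70.75°


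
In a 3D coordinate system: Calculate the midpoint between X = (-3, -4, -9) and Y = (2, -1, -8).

M = ((x₁+x₂)/2, (y₁+y₂)/2, (z₁+z₂)/2)
  = ((-3 + 2)/2, (-4 - 1)/2, (-9 - 8)/2)
  = (-1/2, -5/2, -17/2)
  = (-0.5, -2.5, -8.5)

(-0.5, -2.5, -8.5)


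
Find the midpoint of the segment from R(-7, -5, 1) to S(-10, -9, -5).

M = ((x₁+x₂)/2, (y₁+y₂)/2, (z₁+z₂)/2)
  = ((-7 - 10)/2, (-5 - 9)/2, (1 - 5)/2)
  = (-17/2, -14/2, -4/2)
  = (-8.5, -7, -2)

(-8.5, -7, -2)


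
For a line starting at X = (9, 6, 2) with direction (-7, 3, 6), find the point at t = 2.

P(t) = X + t·d
  = (9 + (-7)·2, 6 + 3·2, 2 + 6·2)
  = (9 - 14, 6 + 6, 2 + 12)
  = (-5, 12, 14)

(-5, 12, 14)


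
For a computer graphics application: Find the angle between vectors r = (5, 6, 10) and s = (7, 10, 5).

r·s = 5·7 + 6·10 + 10·5 = 35 + 60 + 50 = 145
|r| = √(5² + 6² + 10²) = √161 ≈ 12.69
|s| = √(7² + 10² + 5²) = √174 ≈ 13.19
cos θ = (r·s)/(|r||s|) = 145/(12.69·13.19) ≈ 0.8663
θ = arccos(0.8663) ≈ 29.97°

29.97°


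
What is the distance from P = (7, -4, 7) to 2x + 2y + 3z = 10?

distance = |a·x₀ + b·y₀ + c·z₀ - d| / √(a² + b² + c²)
  = |2·7 + 2·(-4) + 3·7 - 10| / √(2² + 2² + 3²)
  = |14 - 8 + 21 - 10| / √(4 + 4 + 9)
  = |17| / √17
  = 17 / 4.123
  ≈ 4.123

4.123


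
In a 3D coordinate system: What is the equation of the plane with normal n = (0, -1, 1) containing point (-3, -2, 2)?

The plane through P with normal n = (a, b, c) satisfies n·(r - P) = 0,
i.e. ax + by + cz = a·x₀ + b·y₀ + c·z₀.
d = 0·(-3) + (-1)·(-2) + 1·2
  = 0 + 2 + 2
  = 4
Equation: -y + z = 4

-y + z = 4


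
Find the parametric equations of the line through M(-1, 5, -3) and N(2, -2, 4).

Direction vector d = N - M = (2 + 1, -2 - 5, 4 + 3) = (3, -7, 7)
Parametric form r = M + t·d:
x = -1 + 3t, y = 5 - 7t, z = -3 + 7t

x = -1 + 3t, y = 5 - 7t, z = -3 + 7t


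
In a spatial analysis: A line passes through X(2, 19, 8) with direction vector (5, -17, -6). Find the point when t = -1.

P(t) = X + t·d
  = (2 + 5·(-1), 19 + (-17)·(-1), 8 + (-6)·(-1))
  = (2 - 5, 19 + 17, 8 + 6)
  = (-3, 36, 14)

(-3, 36, 14)


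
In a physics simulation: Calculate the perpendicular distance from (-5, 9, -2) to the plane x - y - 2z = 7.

distance = |a·x₀ + b·y₀ + c·z₀ - d| / √(a² + b² + c²)
  = |1·(-5) + (-1)·9 + (-2)·(-2) - 7| / √(1² + (-1)² + (-2)²)
  = |-5 - 9 + 4 - 7| / √(1 + 1 + 4)
  = |-17| / √6
  = 17 / 2.449
  ≈ 6.94

6.94


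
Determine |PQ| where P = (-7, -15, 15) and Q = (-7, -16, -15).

d = √[(x₂-x₁)² + (y₂-y₁)² + (z₂-z₁)²]
  = √[0² + (-1)² + (-30)²]
  = √[0 + 1 + 900]
  = √901
  ≈ 30.02

30.02


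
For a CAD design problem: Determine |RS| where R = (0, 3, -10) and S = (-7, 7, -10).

d = √[(x₂-x₁)² + (y₂-y₁)² + (z₂-z₁)²]
  = √[(-7)² + 4² + 0²]
  = √[49 + 16 + 0]
  = √65
  ≈ 8.062

8.062


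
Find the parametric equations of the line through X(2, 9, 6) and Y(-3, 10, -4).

Direction vector d = Y - X = (-3 - 2, 10 - 9, -4 - 6) = (-5, 1, -10)
Parametric form r = X + t·d:
x = 2 - 5t, y = 9 + t, z = 6 - 10t

x = 2 - 5t, y = 9 + t, z = 6 - 10t


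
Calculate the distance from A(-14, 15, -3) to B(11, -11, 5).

d = √[(x₂-x₁)² + (y₂-y₁)² + (z₂-z₁)²]
  = √[25² + (-26)² + 8²]
  = √[625 + 676 + 64]
  = √1365
  ≈ 36.95

36.95


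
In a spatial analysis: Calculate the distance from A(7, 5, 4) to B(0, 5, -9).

d = √[(x₂-x₁)² + (y₂-y₁)² + (z₂-z₁)²]
  = √[(-7)² + 0² + (-13)²]
  = √[49 + 0 + 169]
  = √218
  ≈ 14.76

14.76


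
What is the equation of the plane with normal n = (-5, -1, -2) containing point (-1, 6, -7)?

The plane through P with normal n = (a, b, c) satisfies n·(r - P) = 0,
i.e. ax + by + cz = a·x₀ + b·y₀ + c·z₀.
d = (-5)·(-1) + (-1)·6 + (-2)·(-7)
  = 5 - 6 + 14
  = 13
Equation: -5x - y - 2z = 13

-5x - y - 2z = 13


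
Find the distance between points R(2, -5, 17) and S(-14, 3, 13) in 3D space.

d = √[(x₂-x₁)² + (y₂-y₁)² + (z₂-z₁)²]
  = √[(-16)² + 8² + (-4)²]
  = √[256 + 64 + 16]
  = √336
  ≈ 18.33

18.33


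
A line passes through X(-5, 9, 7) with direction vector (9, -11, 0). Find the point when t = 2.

P(t) = X + t·d
  = (-5 + 9·2, 9 + (-11)·2, 7 + 0·2)
  = (-5 + 18, 9 - 22, 7 + 0)
  = (13, -13, 7)

(13, -13, 7)
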